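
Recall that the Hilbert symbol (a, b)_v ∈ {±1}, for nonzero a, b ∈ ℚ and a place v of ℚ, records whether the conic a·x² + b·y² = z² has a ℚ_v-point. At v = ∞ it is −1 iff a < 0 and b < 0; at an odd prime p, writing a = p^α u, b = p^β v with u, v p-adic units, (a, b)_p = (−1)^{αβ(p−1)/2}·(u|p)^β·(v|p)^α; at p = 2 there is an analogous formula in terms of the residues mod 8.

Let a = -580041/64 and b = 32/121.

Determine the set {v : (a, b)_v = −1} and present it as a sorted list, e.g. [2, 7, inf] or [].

Mod squares: a ≡ -7161, b ≡ 2. Check v ∈ {∞, 2, 3, 7, 11, 31}.
v=11: a=11^1·(≡4), b=11^-2·(≡10) mod 11; (4|11)=+1, (10|11)=-1; (−1)^{1·-2·5}·(+1)^-2·(-1)^1 = -1.
v=∞: -7161 < 0 and 2 > 0  ⇒  (a,b)_∞ = +1.
v=7: a=7^1·(≡3), b=7^0·(≡2) mod 7; (3|7)=-1, (2|7)=+1; (−1)^{1·0·3}·(-1)^0·(+1)^1 = +1.
v=3: a=3^5·(≡1), b=3^0·(≡2) mod 3; (1|3)=+1, (2|3)=-1; (−1)^{5·0·1}·(+1)^0·(-1)^5 = -1.
v=2: v_2(a)=-6, v_2(b)=5; units ≡ 7, 1 (mod 8); ε·ε+αω+βω = 1·0+-6·0+5·0 ≡ 0  ⇒  (a,b)_2 = +1.
v=31: a=31^1·(≡22), b=31^0·(≡10) mod 31; (22|31)=-1, (10|31)=+1; (−1)^{1·0·15}·(-1)^0·(+1)^1 = +1.
|Ram(-7161, 2)| = 2, even; anisotropic at {3, 11}.

[3, 11]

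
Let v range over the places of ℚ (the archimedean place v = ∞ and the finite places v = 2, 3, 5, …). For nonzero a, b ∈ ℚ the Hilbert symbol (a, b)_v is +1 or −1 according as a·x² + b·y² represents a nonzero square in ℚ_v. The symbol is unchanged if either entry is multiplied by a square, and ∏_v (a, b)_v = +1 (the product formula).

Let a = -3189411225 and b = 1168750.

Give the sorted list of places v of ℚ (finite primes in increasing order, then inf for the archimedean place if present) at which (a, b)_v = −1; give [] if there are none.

Mod squares: a ≡ -1001, b ≡ 1870. Check v ∈ {∞, 2, 3, 5, 7, 11, 13, 17}.
v=3: a=3^2·(≡1), b=3^0·(≡1) mod 3; (1|3)=+1, (1|3)=+1; (−1)^{2·0·1}·(+1)^0·(+1)^2 = +1.
v=11: a=11^1·(≡6), b=11^1·(≡1) mod 11; (6|11)=-1, (1|11)=+1; (−1)^{1·1·5}·(-1)^1·(+1)^1 = +1.
v=7: a=7^3·(≡1), b=7^0·(≡2) mod 7; (1|7)=+1, (2|7)=+1; (−1)^{3·0·3}·(+1)^0·(+1)^3 = +1.
v=2: v_2(a)=0, v_2(b)=1; units ≡ 7, 7 (mod 8); ε·ε+αω+βω = 1·1+0·0+1·0 ≡ 1  ⇒  (a,b)_2 = -1.
v=13: a=13^1·(≡3), b=13^0·(≡11) mod 13; (3|13)=+1, (11|13)=-1; (−1)^{1·0·6}·(+1)^0·(-1)^1 = -1.
v=∞: -1001 < 0 and 1870 > 0  ⇒  (a,b)_∞ = +1.
v=5: a=5^2·(≡1), b=5^5·(≡4) mod 5; (1|5)=+1, (4|5)=+1; (−1)^{2·5·2}·(+1)^5·(+1)^2 = +1.
v=17: a=17^2·(≡1), b=17^1·(≡2) mod 17; (1|17)=+1, (2|17)=+1; (−1)^{2·1·8}·(+1)^1·(+1)^2 = +1.
Ram(-1001, 1870) = {2, 13}; no ℚ_2-point on the conic.

[2, 13]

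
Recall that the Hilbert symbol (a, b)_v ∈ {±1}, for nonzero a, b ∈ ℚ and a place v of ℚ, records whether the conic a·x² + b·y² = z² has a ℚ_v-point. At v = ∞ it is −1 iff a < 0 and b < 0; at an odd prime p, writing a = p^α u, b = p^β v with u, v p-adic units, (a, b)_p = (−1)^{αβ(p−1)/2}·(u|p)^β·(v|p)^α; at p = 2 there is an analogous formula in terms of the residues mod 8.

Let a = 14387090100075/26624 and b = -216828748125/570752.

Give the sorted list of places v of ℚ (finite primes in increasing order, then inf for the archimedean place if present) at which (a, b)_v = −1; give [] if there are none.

Mod squares: a ≡ 530062, b ≡ -79534. Check v ∈ {∞, 2, 3, 5, 7, 11, 13, 19, 23, 29, 37}.
v=∞: 530062 > 0 and -79534 < 0  ⇒  (a,b)_∞ = +1.
v=2: v_2(a)=-11, v_2(b)=-7; units ≡ 7, 1 (mod 8); ε·ε+αω+βω = 1·0+-11·0+-7·0 ≡ 0  ⇒  (a,b)_2 = +1.
v=29: a=29^1·(≡18), b=29^0·(≡23) mod 29; (18|29)=-1, (23|29)=+1; (−1)^{1·0·14}·(-1)^0·(+1)^1 = +1.
v=19: a=19^1·(≡1), b=19^1·(≡15) mod 19; (1|19)=+1, (15|19)=-1; (−1)^{1·1·9}·(+1)^1·(-1)^1 = +1.
v=7: a=7^2·(≡1), b=7^-3·(≡5) mod 7; (1|7)=+1, (5|7)=-1; (−1)^{2·-3·3}·(+1)^-3·(-1)^2 = +1.
v=23: a=23^2·(≡12), b=23^1·(≡10) mod 23; (12|23)=+1, (10|23)=-1; (−1)^{2·1·11}·(+1)^1·(-1)^2 = +1.
v=5: a=5^2·(≡2), b=5^4·(≡4) mod 5; (2|5)=-1, (4|5)=+1; (−1)^{2·4·2}·(-1)^4·(+1)^2 = +1.
v=3: a=3^2·(≡1), b=3^8·(≡2) mod 3; (1|3)=+1, (2|3)=-1; (−1)^{2·8·1}·(+1)^8·(-1)^2 = +1.
v=11: a=11^2·(≡3), b=11^2·(≡6) mod 11; (3|11)=+1, (6|11)=-1; (−1)^{2·2·5}·(+1)^2·(-1)^2 = +1.
v=37: a=37^1·(≡28), b=37^0·(≡3) mod 37; (28|37)=+1, (3|37)=+1; (−1)^{1·0·18}·(+1)^0·(+1)^1 = +1.
v=13: a=13^-1·(≡8), b=13^-1·(≡8) mod 13; (8|13)=-1, (8|13)=-1; (−1)^{-1·-1·6}·(-1)^-1·(-1)^-1 = +1.
Ram(a, b) = ∅: the form 530062·x² + -79534·y² − z² is isotropic over every ℚ_v, so by Hasse–Minkowski it is isotropic over ℚ.

[]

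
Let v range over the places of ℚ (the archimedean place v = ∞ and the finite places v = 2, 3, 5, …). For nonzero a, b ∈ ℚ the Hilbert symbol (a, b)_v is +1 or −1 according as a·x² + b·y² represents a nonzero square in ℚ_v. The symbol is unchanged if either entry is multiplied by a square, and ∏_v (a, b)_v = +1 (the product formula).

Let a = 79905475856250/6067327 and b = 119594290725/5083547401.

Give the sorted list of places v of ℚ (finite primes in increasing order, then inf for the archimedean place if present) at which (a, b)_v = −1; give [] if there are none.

Mod squares: a ≡ 2310, b ≡ 21. Check v ∈ {∞, 2, 3, 5, 7, 11, 13, 19, 37, 41, 43, 47}.
v=47: a=47^0·(≡28), b=47^-2·(≡17) mod 47; (28|47)=+1, (17|47)=+1; (−1)^{0·-2·23}·(+1)^-2·(+1)^0 = +1.
v=∞: 2310 > 0 and 21 > 0  ⇒  (a,b)_∞ = +1.
v=19: a=19^-2·(≡16), b=19^0·(≡8) mod 19; (16|19)=+1, (8|19)=-1; (−1)^{-2·0·9}·(+1)^0·(-1)^-2 = +1.
v=3: a=3^19·(≡2), b=3^7·(≡1) mod 3; (2|3)=-1, (1|3)=+1; (−1)^{19·7·1}·(-1)^7·(+1)^19 = +1.
v=41: a=41^0·(≡28), b=41^-2·(≡23) mod 41; (28|41)=-1, (23|41)=+1; (−1)^{0·-2·20}·(-1)^-2·(+1)^0 = +1.
v=13: a=13^0·(≡3), b=13^2·(≡8) mod 13; (3|13)=+1, (8|13)=-1; (−1)^{0·2·6}·(+1)^2·(-1)^0 = +1.
v=2: v_2(a)=1, v_2(b)=0; units ≡ 3, 5 (mod 8); ε·ε+αω+βω = 1·0+1·1+0·1 ≡ 1  ⇒  (a,b)_2 = -1.
v=43: a=43^0·(≡11), b=43^2·(≡40) mod 43; (11|43)=+1, (40|43)=+1; (−1)^{0·2·21}·(+1)^2·(+1)^0 = +1.
v=11: a=11^1·(≡4), b=11^0·(≡7) mod 11; (4|11)=+1, (7|11)=-1; (−1)^{1·0·5}·(+1)^0·(-1)^1 = -1.
v=7: a=7^-5·(≡4), b=7^1·(≡6) mod 7; (4|7)=+1, (6|7)=-1; (−1)^{-5·1·3}·(+1)^1·(-1)^-5 = +1.
v=37: a=37^0·(≡30), b=37^-2·(≡7) mod 37; (30|37)=+1, (7|37)=+1; (−1)^{0·-2·18}·(+1)^-2·(+1)^0 = +1.
v=5: a=5^5·(≡2), b=5^2·(≡4) mod 5; (2|5)=-1, (4|5)=+1; (−1)^{5·2·2}·(-1)^2·(+1)^5 = +1.
(2310, 21 / ℚ) ramifies at {2, 11}: a division algebra.

[2, 11]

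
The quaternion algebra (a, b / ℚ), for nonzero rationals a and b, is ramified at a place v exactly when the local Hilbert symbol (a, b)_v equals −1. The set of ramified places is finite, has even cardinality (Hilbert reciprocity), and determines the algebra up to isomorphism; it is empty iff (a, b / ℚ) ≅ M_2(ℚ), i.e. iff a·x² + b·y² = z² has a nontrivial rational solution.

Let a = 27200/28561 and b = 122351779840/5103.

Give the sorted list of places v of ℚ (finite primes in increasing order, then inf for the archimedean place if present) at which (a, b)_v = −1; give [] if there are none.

(a, b) ≡ (17, 11305) mod (ℚ^×)²; places V = {2, 3, 5, 7, 13, 17, 19, ∞}.
(a,b)_17: α=1, u≡2; β=3, v≡2 (mod 17); (2|17)=+1, (2|17)=+1; sign (−1)^0·+1^3·+1^1 = +1.
(a,b)_19: α=0, u≡17; β=1, v≡5 (mod 19); (17|19)=+1, (5|19)=+1; sign (−1)^0·+1^1·+1^0 = +1.
(a,b)_5: α=2, u≡3; β=1, v≡1 (mod 5); (3|5)=-1, (1|5)=+1; sign (−1)^0·-1^1·+1^2 = -1.
(a,b)_3: α=0, u≡2; β=-6, v≡1 (mod 3); (2|3)=-1, (1|3)=+1; sign (−1)^0·-1^-6·+1^0 = +1.
(a,b)_2: α=6, β=18; u≡1, v≡1 (mod 8); ε(u)ε(v)=0·0, αω(v)=6·0, βω(u)=18·0; sum ≡ 0  ⇒  +1.
(a,b)_13: α=-4, u≡4; β=0, v≡8 (mod 13); (4|13)=+1, (8|13)=-1; sign (−1)^0·+1^0·-1^-4 = +1.
(a,b)_∞: sgn(17)=+, sgn(11305)=+, so +1.
(a,b)_7: α=0, u≡5; β=-1, v≡3 (mod 7); (5|7)=-1, (3|7)=-1; sign (−1)^0·-1^-1·-1^0 = -1.
|Ram(17, 11305)| = 2, even; anisotropic at {5, 7}.

[5, 7]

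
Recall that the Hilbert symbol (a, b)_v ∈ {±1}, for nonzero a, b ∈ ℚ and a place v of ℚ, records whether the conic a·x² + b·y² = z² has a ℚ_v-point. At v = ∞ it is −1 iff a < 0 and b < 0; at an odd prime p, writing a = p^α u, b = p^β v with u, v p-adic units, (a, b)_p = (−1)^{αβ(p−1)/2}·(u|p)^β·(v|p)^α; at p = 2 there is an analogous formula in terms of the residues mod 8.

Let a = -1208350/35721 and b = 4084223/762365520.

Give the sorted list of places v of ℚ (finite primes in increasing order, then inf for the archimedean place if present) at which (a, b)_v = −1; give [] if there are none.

[2, 11]

Mod squares: a ≡ -286, b ≡ 715. Check v ∈ {∞, 2, 3, 5, 7, 11, 13}.
v=11: a=11^1·(≡10), b=11^1·(≡8) mod 11; (10|11)=-1, (8|11)=-1; (−1)^{1·1·5}·(-1)^1·(-1)^1 = -1.
v=3: a=3^-6·(≡2), b=3^-4·(≡1) mod 3; (2|3)=-1, (1|3)=+1; (−1)^{-6·-4·1}·(-1)^-4·(+1)^-6 = +1.
v=2: v_2(a)=1, v_2(b)=-4; units ≡ 1, 3 (mod 8); ε·ε+αω+βω = 0·1+1·1+-4·0 ≡ 1  ⇒  (a,b)_2 = -1.
v=∞: -286 < 0 and 715 > 0  ⇒  (a,b)_∞ = +1.
v=7: a=7^-2·(≡4), b=7^-6·(≡2) mod 7; (4|7)=+1, (2|7)=+1; (−1)^{-2·-6·3}·(+1)^-6·(+1)^-2 = +1.
v=13: a=13^3·(≡10), b=13^5·(≡9) mod 13; (10|13)=+1, (9|13)=+1; (−1)^{3·5·6}·(+1)^5·(+1)^3 = +1.
v=5: a=5^2·(≡1), b=5^-1·(≡2) mod 5; (1|5)=+1, (2|5)=-1; (−1)^{2·-1·2}·(+1)^-1·(-1)^2 = +1.
Ram(-286, 715) = {2, 11}; no ℚ_2-point on the conic.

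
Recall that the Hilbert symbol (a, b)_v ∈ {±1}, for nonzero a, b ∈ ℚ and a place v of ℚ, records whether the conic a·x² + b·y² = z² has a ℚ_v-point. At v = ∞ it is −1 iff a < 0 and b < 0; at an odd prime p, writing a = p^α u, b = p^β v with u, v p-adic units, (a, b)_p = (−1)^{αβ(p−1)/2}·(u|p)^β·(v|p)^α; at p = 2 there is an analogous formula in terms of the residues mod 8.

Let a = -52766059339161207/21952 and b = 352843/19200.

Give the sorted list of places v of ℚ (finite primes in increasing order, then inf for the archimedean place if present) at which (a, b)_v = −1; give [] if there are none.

Mod squares: a ≡ -1031849, b ≡ 2001. Check v ∈ {∞, 2, 3, 5, 7, 13, 17, 23, 29}.
v=2: v_2(a)=-6, v_2(b)=-8; units ≡ 7, 1 (mod 8); ε·ε+αω+βω = 1·0+-6·0+-8·0 ≡ 0  ⇒  (a,b)_2 = +1.
v=7: a=7^-3·(≡3), b=7^0·(≡6) mod 7; (3|7)=-1, (6|7)=-1; (−1)^{-3·0·3}·(-1)^0·(-1)^-3 = -1.
v=13: a=13^3·(≡8), b=13^0·(≡3) mod 13; (8|13)=-1, (3|13)=+1; (−1)^{3·0·6}·(-1)^0·(+1)^3 = +1.
v=17: a=17^1·(≡10), b=17^0·(≡6) mod 17; (10|17)=-1, (6|17)=-1; (−1)^{1·0·8}·(-1)^0·(-1)^1 = -1.
v=5: a=5^0·(≡4), b=5^-2·(≡1) mod 5; (4|5)=+1, (1|5)=+1; (−1)^{0·-2·2}·(+1)^-2·(+1)^0 = +1.
v=3: a=3^2·(≡1), b=3^-1·(≡1) mod 3; (1|3)=+1, (1|3)=+1; (−1)^{2·-1·1}·(+1)^-1·(+1)^2 = +1.
v=∞: -1031849 < 0 and 2001 > 0  ⇒  (a,b)_∞ = +1.
v=23: a=23^5·(≡22), b=23^3·(≡8) mod 23; (22|23)=-1, (8|23)=+1; (−1)^{5·3·11}·(-1)^3·(+1)^5 = +1.
v=29: a=29^3·(≡21), b=29^1·(≡8) mod 29; (21|29)=-1, (8|29)=-1; (−1)^{3·1·14}·(-1)^1·(-1)^3 = +1.
(-1031849, 2001 / ℚ) ramifies at {7, 17}: a division algebra.

[7, 17]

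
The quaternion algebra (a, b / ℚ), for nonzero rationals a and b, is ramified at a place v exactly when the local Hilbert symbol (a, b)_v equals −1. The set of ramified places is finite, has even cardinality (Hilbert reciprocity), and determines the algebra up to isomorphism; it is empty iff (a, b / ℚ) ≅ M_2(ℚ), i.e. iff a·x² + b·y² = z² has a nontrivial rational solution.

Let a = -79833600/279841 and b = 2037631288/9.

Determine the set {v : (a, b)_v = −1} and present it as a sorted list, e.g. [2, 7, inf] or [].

[7, 11]

(a, b) ≡ (-154, 238) mod (ℚ^×)²; places V = {2, 3, 5, 7, 11, 17, 19, 23, ∞}.
(a,b)_5: α=2, u≡1; β=0, v≡2 (mod 5); (1|5)=+1, (2|5)=-1; sign (−1)^0·+1^0·-1^2 = +1.
(a,b)_11: α=1, u≡2; β=2, v≡8 (mod 11); (2|11)=-1, (8|11)=-1; sign (−1)^0·-1^2·-1^1 = -1.
(a,b)_2: α=9, β=3; u≡3, v≡7 (mod 8); ε(u)ε(v)=1·1, αω(v)=9·0, βω(u)=3·1; sum ≡ 0  ⇒  +1.
(a,b)_7: α=1, u≡3; β=3, v≡5 (mod 7); (3|7)=-1, (5|7)=-1; sign (−1)^1·-1^3·-1^1 = -1.
(a,b)_23: α=-4, u≡21; β=0, v≡12 (mod 23); (21|23)=-1, (12|23)=+1; sign (−1)^0·-1^0·+1^-4 = +1.
(a,b)_17: α=0, u≡8; β=1, v≡10 (mod 17); (8|17)=+1, (10|17)=-1; sign (−1)^0·+1^1·-1^0 = +1.
(a,b)_19: α=0, u≡16; β=2, v≡15 (mod 19); (16|19)=+1, (15|19)=-1; sign (−1)^0·+1^2·-1^0 = +1.
(a,b)_3: α=4, u≡2; β=-2, v≡1 (mod 3); (2|3)=-1, (1|3)=+1; sign (−1)^0·-1^-2·+1^4 = +1.
(a,b)_∞: sgn(-154)=−, sgn(238)=+, so +1.
|Ram(-154, 238)| = 2, even; anisotropic at {7, 11}.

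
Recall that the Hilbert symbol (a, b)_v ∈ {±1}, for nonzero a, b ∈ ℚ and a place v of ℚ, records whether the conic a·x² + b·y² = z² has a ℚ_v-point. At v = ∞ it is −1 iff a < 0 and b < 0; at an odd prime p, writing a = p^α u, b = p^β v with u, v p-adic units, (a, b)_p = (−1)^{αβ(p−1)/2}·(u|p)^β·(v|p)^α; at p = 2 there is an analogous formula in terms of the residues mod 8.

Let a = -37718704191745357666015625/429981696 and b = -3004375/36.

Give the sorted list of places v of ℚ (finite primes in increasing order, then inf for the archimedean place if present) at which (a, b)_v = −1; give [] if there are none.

[5, 19, 23, inf]

Mod squares: a ≡ -1265, b ≡ -4807. Check v ∈ {∞, 2, 3, 5, 11, 19, 23}.
v=3: a=3^-8·(≡1), b=3^-2·(≡2) mod 3; (1|3)=+1, (2|3)=-1; (−1)^{-8·-2·1}·(+1)^-2·(-1)^-8 = +1.
v=11: a=11^7·(≡6), b=11^1·(≡9) mod 11; (6|11)=-1, (9|11)=+1; (−1)^{7·1·5}·(-1)^1·(+1)^7 = +1.
v=5: a=5^13·(≡3), b=5^4·(≡3) mod 5; (3|5)=-1, (3|5)=-1; (−1)^{13·4·2}·(-1)^4·(-1)^13 = -1.
v=∞: -1265 < 0 and -4807 < 0  ⇒  (a,b)_∞ = -1.
v=19: a=19^4·(≡14), b=19^1·(≡13) mod 19; (14|19)=-1, (13|19)=-1; (−1)^{4·1·9}·(-1)^1·(-1)^4 = -1.
v=23: a=23^3·(≡11), b=23^1·(≡10) mod 23; (11|23)=-1, (10|23)=-1; (−1)^{3·1·11}·(-1)^1·(-1)^3 = -1.
v=2: v_2(a)=-16, v_2(b)=-2; units ≡ 7, 1 (mod 8); ε·ε+αω+βω = 1·0+-16·0+-2·0 ≡ 0  ⇒  (a,b)_2 = +1.
|Ram(-1265, -4807)| = 4, even; anisotropic at {5, 19, 23, ∞}.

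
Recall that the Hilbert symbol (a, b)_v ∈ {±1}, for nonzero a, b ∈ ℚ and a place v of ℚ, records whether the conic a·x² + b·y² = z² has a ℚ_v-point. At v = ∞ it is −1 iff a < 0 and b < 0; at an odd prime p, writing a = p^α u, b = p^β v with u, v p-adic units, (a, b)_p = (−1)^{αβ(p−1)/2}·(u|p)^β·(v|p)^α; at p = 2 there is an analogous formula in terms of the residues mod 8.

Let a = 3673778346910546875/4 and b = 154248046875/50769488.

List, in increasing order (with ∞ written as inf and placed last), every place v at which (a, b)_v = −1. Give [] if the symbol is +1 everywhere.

[2, 11]

(a, b) ≡ (51, 15015) mod (ℚ^×)²; places V = {2, 3, 5, 7, 11, 13, 17, 29, ∞}.
(a,b)_13: α=4, u≡4; β=1, v≡11 (mod 13); (4|13)=+1, (11|13)=-1; sign (−1)^0·+1^1·-1^4 = +1.
(a,b)_2: α=-2, β=-4; u≡3, v≡7 (mod 8); ε(u)ε(v)=1·1, αω(v)=-2·0, βω(u)=-4·1; sum ≡ 1  ⇒  -1.
(a,b)_7: α=2, u≡2; β=-3, v≡6 (mod 7); (2|7)=+1, (6|7)=-1; sign (−1)^0·+1^-3·-1^2 = +1.
(a,b)_5: α=8, u≡4; β=11, v≡3 (mod 5); (4|5)=+1, (3|5)=-1; sign (−1)^0·+1^11·-1^8 = +1.
(a,b)_∞: sgn(51)=+, sgn(15015)=+, so +1.
(a,b)_29: α=0, u≡28; β=-2, v≡20 (mod 29); (28|29)=+1, (20|29)=+1; sign (−1)^0·+1^-2·+1^0 = +1.
(a,b)_17: α=1, u≡3; β=0, v≡15 (mod 17); (3|17)=-1, (15|17)=+1; sign (−1)^0·-1^0·+1^1 = +1.
(a,b)_11: α=4, u≡2; β=-1, v≡9 (mod 11); (2|11)=-1, (9|11)=+1; sign (−1)^0·-1^-1·+1^4 = -1.
(a,b)_3: α=3, u≡2; β=5, v≡1 (mod 3); (2|3)=-1, (1|3)=+1; sign (−1)^1·-1^5·+1^3 = +1.
Ram(51, 15015) = {2, 11}; no ℚ_2-point on the conic.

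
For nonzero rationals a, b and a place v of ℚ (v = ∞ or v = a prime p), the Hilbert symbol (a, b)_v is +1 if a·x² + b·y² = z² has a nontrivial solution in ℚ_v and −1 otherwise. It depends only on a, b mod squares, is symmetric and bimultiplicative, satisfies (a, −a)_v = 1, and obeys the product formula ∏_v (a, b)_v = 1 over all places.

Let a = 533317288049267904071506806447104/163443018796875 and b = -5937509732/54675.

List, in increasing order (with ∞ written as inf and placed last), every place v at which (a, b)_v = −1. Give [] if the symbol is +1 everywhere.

[11, 23]

Mod squares: a ≡ 1503717, b ≡ -37851. Check v ∈ {∞, 2, 3, 5, 7, 11, 19, 23, 31, 37}.
v=37: a=37^3·(≡23), b=37^1·(≡5) mod 37; (23|37)=-1, (5|37)=-1; (−1)^{3·1·18}·(-1)^1·(-1)^3 = +1.
v=7: a=7^10·(≡6), b=7^6·(≡6) mod 7; (6|7)=-1, (6|7)=-1; (−1)^{10·6·3}·(-1)^6·(-1)^10 = +1.
v=19: a=19^3·(≡14), b=19^0·(≡6) mod 19; (14|19)=-1, (6|19)=+1; (−1)^{3·0·9}·(-1)^0·(+1)^3 = +1.
v=11: a=11^4·(≡2), b=11^1·(≡8) mod 11; (2|11)=-1, (8|11)=-1; (−1)^{4·1·5}·(-1)^1·(-1)^4 = -1.
v=3: a=3^-21·(≡2), b=3^-7·(≡1) mod 3; (2|3)=-1, (1|3)=+1; (−1)^{-21·-7·1}·(-1)^-7·(+1)^-21 = +1.
v=∞: 1503717 > 0 and -37851 < 0  ⇒  (a,b)_∞ = +1.
v=2: v_2(a)=10, v_2(b)=2; units ≡ 5, 5 (mod 8); ε·ε+αω+βω = 0·0+10·1+2·1 ≡ 0  ⇒  (a,b)_2 = +1.
v=5: a=5^-6·(≡3), b=5^-2·(≡4) mod 5; (3|5)=-1, (4|5)=+1; (−1)^{-6·-2·2}·(-1)^-2·(+1)^-6 = +1.
v=23: a=23^3·(≡16), b=23^0·(≡17) mod 23; (16|23)=+1, (17|23)=-1; (−1)^{3·0·11}·(+1)^0·(-1)^3 = -1.
v=31: a=31^3·(≡29), b=31^1·(≡14) mod 31; (29|31)=-1, (14|31)=+1; (−1)^{3·1·15}·(-1)^1·(+1)^3 = +1.
|Ram(1503717, -37851)| = 2, even; anisotropic at {11, 23}.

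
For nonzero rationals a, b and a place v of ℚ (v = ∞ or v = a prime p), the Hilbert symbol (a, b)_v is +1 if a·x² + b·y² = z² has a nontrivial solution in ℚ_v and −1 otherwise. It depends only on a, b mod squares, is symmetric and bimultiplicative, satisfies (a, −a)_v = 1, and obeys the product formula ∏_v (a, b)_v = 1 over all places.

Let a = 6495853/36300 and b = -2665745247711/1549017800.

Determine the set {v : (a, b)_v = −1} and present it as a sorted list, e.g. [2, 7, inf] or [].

Mod squares: a ≡ 399, b ≡ -78. Check v ∈ {∞, 2, 3, 5, 7, 11, 13, 17, 19, 23}.
v=2: v_2(a)=-2, v_2(b)=-3; units ≡ 7, 1 (mod 8); ε·ε+αω+βω = 1·0+-2·0+-3·0 ≡ 0  ⇒  (a,b)_2 = +1.
v=13: a=13^2·(≡12), b=13^7·(≡8) mod 13; (12|13)=+1, (8|13)=-1; (−1)^{2·7·6}·(+1)^7·(-1)^2 = +1.
v=∞: 399 > 0 and -78 < 0  ⇒  (a,b)_∞ = +1.
v=3: a=3^-1·(≡1), b=3^1·(≡1) mod 3; (1|3)=+1, (1|3)=+1; (−1)^{-1·1·1}·(+1)^1·(+1)^-1 = -1.
v=11: a=11^-2·(≡4), b=11^-4·(≡2) mod 11; (4|11)=+1, (2|11)=-1; (−1)^{-2·-4·5}·(+1)^-4·(-1)^-2 = +1.
v=17: a=17^2·(≡4), b=17^2·(≡12) mod 17; (4|17)=+1, (12|17)=-1; (−1)^{2·2·8}·(+1)^2·(-1)^2 = +1.
v=7: a=7^1·(≡2), b=7^2·(≡6) mod 7; (2|7)=+1, (6|7)=-1; (−1)^{1·2·3}·(+1)^2·(-1)^1 = -1.
v=23: a=23^0·(≡13), b=23^-2·(≡5) mod 23; (13|23)=+1, (5|23)=-1; (−1)^{0·-2·11}·(+1)^-2·(-1)^0 = +1.
v=5: a=5^-2·(≡4), b=5^-2·(≡2) mod 5; (4|5)=+1, (2|5)=-1; (−1)^{-2·-2·2}·(+1)^-2·(-1)^-2 = +1.
v=19: a=19^1·(≡2), b=19^0·(≡4) mod 19; (2|19)=-1, (4|19)=+1; (−1)^{1·0·9}·(-1)^0·(+1)^1 = +1.
|Ram(399, -78)| = 2, even; anisotropic at {3, 7}.

[3, 7]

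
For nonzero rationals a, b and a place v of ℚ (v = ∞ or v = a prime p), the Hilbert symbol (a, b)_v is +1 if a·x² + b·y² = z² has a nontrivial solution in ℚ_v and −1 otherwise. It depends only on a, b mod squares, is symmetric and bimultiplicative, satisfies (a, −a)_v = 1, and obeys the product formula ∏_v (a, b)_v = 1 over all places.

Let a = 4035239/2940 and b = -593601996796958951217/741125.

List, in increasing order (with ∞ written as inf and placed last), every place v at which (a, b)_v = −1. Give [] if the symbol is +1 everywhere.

(a, b) ≡ (62985, -38285) mod (ℚ^×)²; places V = {2, 3, 5, 7, 11, 13, 17, 19, 23, 31, ∞}.
(a,b)_23: α=0, u≡22; β=2, v≡20 (mod 23); (22|23)=-1, (20|23)=-1; sign (−1)^0·-1^2·-1^0 = +1.
(a,b)_2: α=-2, β=0; u≡1, v≡3 (mod 8); ε(u)ε(v)=0·1, αω(v)=-2·1, βω(u)=0·0; sum ≡ 0  ⇒  +1.
(a,b)_31: α=2, u≡22; β=5, v≡7 (mod 31); (22|31)=-1, (7|31)=+1; sign (−1)^0·-1^5·+1^2 = -1.
(a,b)_11: α=0, u≡7; β=-2, v≡10 (mod 11); (7|11)=-1, (10|11)=-1; sign (−1)^0·-1^-2·-1^0 = +1.
(a,b)_3: α=-1, u≡1; β=2, v≡1 (mod 3); (1|3)=+1, (1|3)=+1; sign (−1)^0·+1^2·+1^-1 = +1.
(a,b)_17: α=1, u≡4; β=2, v≡16 (mod 17); (4|17)=+1, (16|17)=+1; sign (−1)^0·+1^2·+1^1 = +1.
(a,b)_19: α=1, u≡4; β=3, v≡15 (mod 19); (4|19)=+1, (15|19)=-1; sign (−1)^1·+1^3·-1^1 = +1.
(a,b)_5: α=-1, u≡3; β=-3, v≡2 (mod 5); (3|5)=-1, (2|5)=-1; sign (−1)^0·-1^-3·-1^-1 = +1.
(a,b)_13: α=1, u≡1; β=3, v≡7 (mod 13); (1|13)=+1, (7|13)=-1; sign (−1)^0·+1^3·-1^1 = -1.
(a,b)_7: α=-2, u≡3; β=-2, v≡5 (mod 7); (3|7)=-1, (5|7)=-1; sign (−1)^0·-1^-2·-1^-2 = +1.
(a,b)_∞: sgn(62985)=+, sgn(-38285)=−, so +1.
|Ram(62985, -38285)| = 2, even; anisotropic at {13, 31}.

[13, 31]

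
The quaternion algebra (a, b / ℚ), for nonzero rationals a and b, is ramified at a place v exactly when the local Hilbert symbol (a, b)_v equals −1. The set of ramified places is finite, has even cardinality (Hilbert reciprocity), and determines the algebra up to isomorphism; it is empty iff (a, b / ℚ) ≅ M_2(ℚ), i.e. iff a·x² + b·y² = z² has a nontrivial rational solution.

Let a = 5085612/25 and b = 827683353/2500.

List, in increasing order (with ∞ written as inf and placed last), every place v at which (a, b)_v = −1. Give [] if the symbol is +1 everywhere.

[7, 31]

(a, b) ≡ (3, 217) mod (ℚ^×)²; places V = {2, 3, 5, 7, 31, ∞}.
(a,b)_2: α=2, β=-2; u≡3, v≡1 (mod 8); ε(u)ε(v)=1·0, αω(v)=2·0, βω(u)=-2·1; sum ≡ 0  ⇒  +1.
(a,b)_5: α=-2, u≡2; β=-4, v≡2 (mod 5); (2|5)=-1, (2|5)=-1; sign (−1)^0·-1^-4·-1^-2 = +1.
(a,b)_3: α=3, u≡1; β=4, v≡1 (mod 3); (1|3)=+1, (1|3)=+1; sign (−1)^0·+1^4·+1^3 = +1.
(a,b)_∞: sgn(3)=+, sgn(217)=+, so +1.
(a,b)_31: α=2, u≡17; β=3, v≡5 (mod 31); (17|31)=-1, (5|31)=+1; sign (−1)^0·-1^3·+1^2 = -1.
(a,b)_7: α=2, u≡5; β=3, v≡3 (mod 7); (5|7)=-1, (3|7)=-1; sign (−1)^0·-1^3·-1^2 = -1.
|Ram(3, 217)| = 2, even; anisotropic at {7, 31}.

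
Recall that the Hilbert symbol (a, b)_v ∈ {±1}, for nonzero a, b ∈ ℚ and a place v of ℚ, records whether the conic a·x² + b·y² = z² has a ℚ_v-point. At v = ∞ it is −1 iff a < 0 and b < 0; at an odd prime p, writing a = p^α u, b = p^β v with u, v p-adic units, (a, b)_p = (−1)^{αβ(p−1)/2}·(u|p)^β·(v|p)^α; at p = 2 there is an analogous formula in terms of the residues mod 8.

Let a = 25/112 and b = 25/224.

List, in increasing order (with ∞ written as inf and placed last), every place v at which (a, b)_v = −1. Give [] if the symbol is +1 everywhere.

[2, 7]

Mod squares: a ≡ 7, b ≡ 14. Check v ∈ {∞, 2, 5, 7}.
v=2: v_2(a)=-4, v_2(b)=-5; units ≡ 7, 7 (mod 8); ε·ε+αω+βω = 1·1+-4·0+-5·0 ≡ 1  ⇒  (a,b)_2 = -1.
v=∞: 7 > 0 and 14 > 0  ⇒  (a,b)_∞ = +1.
v=5: a=5^2·(≡3), b=5^2·(≡4) mod 5; (3|5)=-1, (4|5)=+1; (−1)^{2·2·2}·(-1)^2·(+1)^2 = +1.
v=7: a=7^-1·(≡2), b=7^-1·(≡1) mod 7; (2|7)=+1, (1|7)=+1; (−1)^{-1·-1·3}·(+1)^-1·(+1)^-1 = -1.
(7, 14 / ℚ) ramifies at {2, 7}: a division algebra.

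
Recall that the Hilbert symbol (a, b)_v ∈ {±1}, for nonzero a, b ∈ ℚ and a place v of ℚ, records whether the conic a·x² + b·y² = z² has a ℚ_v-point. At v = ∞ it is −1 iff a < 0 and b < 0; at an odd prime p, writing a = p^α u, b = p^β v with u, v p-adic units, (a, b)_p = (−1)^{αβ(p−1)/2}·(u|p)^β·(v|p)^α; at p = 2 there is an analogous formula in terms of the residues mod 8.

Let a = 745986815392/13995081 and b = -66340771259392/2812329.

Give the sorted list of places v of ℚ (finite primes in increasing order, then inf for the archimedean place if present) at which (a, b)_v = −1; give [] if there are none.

[23, 29]

Mod squares: a ≡ 4522, b ≡ -12673. Check v ∈ {∞, 2, 3, 7, 13, 17, 19, 23, 29, 43}.
v=13: a=13^4·(≡2), b=13^-2·(≡7) mod 13; (2|13)=-1, (7|13)=-1; (−1)^{4·-2·6}·(-1)^-2·(-1)^4 = +1.
v=3: a=3^-2·(≡1), b=3^-2·(≡2) mod 3; (1|3)=+1, (2|3)=-1; (−1)^{-2·-2·1}·(+1)^-2·(-1)^-2 = +1.
v=19: a=19^3·(≡8), b=19^3·(≡4) mod 19; (8|19)=-1, (4|19)=+1; (−1)^{3·3·9}·(-1)^3·(+1)^3 = +1.
v=17: a=17^1·(≡7), b=17^2·(≡9) mod 17; (7|17)=-1, (9|17)=+1; (−1)^{1·2·8}·(-1)^2·(+1)^1 = +1.
v=7: a=7^1·(≡1), b=7^2·(≡4) mod 7; (1|7)=+1, (4|7)=+1; (−1)^{1·2·3}·(+1)^2·(+1)^1 = +1.
v=29: a=29^-2·(≡21), b=29^1·(≡19) mod 29; (21|29)=-1, (19|29)=-1; (−1)^{-2·1·14}·(-1)^1·(-1)^-2 = -1.
v=43: a=43^-2·(≡22), b=43^-2·(≡34) mod 43; (22|43)=-1, (34|43)=-1; (−1)^{-2·-2·21}·(-1)^-2·(-1)^-2 = +1.
v=∞: 4522 > 0 and -12673 < 0  ⇒  (a,b)_∞ = +1.
v=23: a=23^0·(≡19), b=23^1·(≡9) mod 23; (19|23)=-1, (9|23)=+1; (−1)^{0·1·11}·(-1)^1·(+1)^0 = -1.
v=2: v_2(a)=5, v_2(b)=10; units ≡ 5, 7 (mod 8); ε·ε+αω+βω = 0·1+5·0+10·1 ≡ 0  ⇒  (a,b)_2 = +1.
|Ram(4522, -12673)| = 2, even; anisotropic at {23, 29}.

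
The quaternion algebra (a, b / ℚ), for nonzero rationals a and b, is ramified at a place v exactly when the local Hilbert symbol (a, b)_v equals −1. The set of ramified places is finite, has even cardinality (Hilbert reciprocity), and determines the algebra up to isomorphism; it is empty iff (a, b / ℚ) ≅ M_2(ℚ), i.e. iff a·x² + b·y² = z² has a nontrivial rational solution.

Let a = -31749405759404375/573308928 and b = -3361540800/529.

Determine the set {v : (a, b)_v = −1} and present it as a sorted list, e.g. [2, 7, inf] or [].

[41, inf]

Mod squares: a ≡ -1152141, b ≡ -2100963. Check v ∈ {∞, 2, 3, 5, 7, 17, 19, 23, 29, 31, 41, 53}.
v=23: a=23^0·(≡17), b=23^-2·(≡4) mod 23; (17|23)=-1, (4|23)=+1; (−1)^{0·-2·11}·(-1)^-2·(+1)^0 = +1.
v=53: a=53^2·(≡20), b=53^0·(≡6) mod 53; (20|53)=-1, (6|53)=+1; (−1)^{2·0·26}·(-1)^0·(+1)^2 = +1.
v=∞: -1152141 < 0 and -2100963 < 0  ⇒  (a,b)_∞ = -1.
v=31: a=31^2·(≡5), b=31^1·(≡11) mod 31; (5|31)=+1, (11|31)=-1; (−1)^{2·1·15}·(+1)^1·(-1)^2 = +1.
v=29: a=29^1·(≡25), b=29^1·(≡13) mod 29; (25|29)=+1, (13|29)=+1; (−1)^{1·1·14}·(+1)^1·(+1)^1 = +1.
v=19: a=19^1·(≡6), b=19^1·(≡15) mod 19; (6|19)=+1, (15|19)=-1; (−1)^{1·1·9}·(+1)^1·(-1)^1 = +1.
v=17: a=17^1·(≡10), b=17^0·(≡16) mod 17; (10|17)=-1, (16|17)=+1; (−1)^{1·0·8}·(-1)^0·(+1)^1 = +1.
v=5: a=5^4·(≡1), b=5^2·(≡2) mod 5; (1|5)=+1, (2|5)=-1; (−1)^{4·2·2}·(+1)^2·(-1)^4 = +1.
v=41: a=41^1·(≡4), b=41^1·(≡29) mod 41; (4|41)=+1, (29|41)=-1; (−1)^{1·1·20}·(+1)^1·(-1)^1 = -1.
v=7: a=7^2·(≡5), b=7^0·(≡3) mod 7; (5|7)=-1, (3|7)=-1; (−1)^{2·0·3}·(-1)^0·(-1)^2 = +1.
v=2: v_2(a)=-18, v_2(b)=6; units ≡ 3, 5 (mod 8); ε·ε+αω+βω = 1·0+-18·1+6·1 ≡ 0  ⇒  (a,b)_2 = +1.
v=3: a=3^-7·(≡1), b=3^1·(≡2) mod 3; (1|3)=+1, (2|3)=-1; (−1)^{-7·1·1}·(+1)^1·(-1)^-7 = +1.
Ram(-1152141, -2100963) = {41, ∞}; no ℚ_41-point on the conic.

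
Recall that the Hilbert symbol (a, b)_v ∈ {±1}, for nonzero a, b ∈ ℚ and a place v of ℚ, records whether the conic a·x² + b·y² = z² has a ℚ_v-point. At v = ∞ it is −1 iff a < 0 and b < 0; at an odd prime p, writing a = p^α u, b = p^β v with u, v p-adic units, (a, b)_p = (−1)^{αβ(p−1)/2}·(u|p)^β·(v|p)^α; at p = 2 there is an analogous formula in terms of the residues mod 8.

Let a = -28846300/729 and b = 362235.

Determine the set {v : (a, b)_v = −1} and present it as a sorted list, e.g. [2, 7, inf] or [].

[3, 5, 7, 19, 31, 41]

(a, b) ≡ (-7, 362235) mod (ℚ^×)²; places V = {2, 3, 5, 7, 19, 29, 31, 41, ∞}.
(a,b)_7: α=3, u≡5; β=0, v≡6 (mod 7); (5|7)=-1, (6|7)=-1; sign (−1)^0·-1^0·-1^3 = -1.
(a,b)_41: α=0, u≡15; β=1, v≡20 (mod 41); (15|41)=-1, (20|41)=+1; sign (−1)^0·-1^1·+1^0 = -1.
(a,b)_3: α=-6, u≡2; β=1, v≡1 (mod 3); (2|3)=-1, (1|3)=+1; sign (−1)^0·-1^1·+1^-6 = -1.
(a,b)_29: α=2, u≡9; β=0, v≡25 (mod 29); (9|29)=+1, (25|29)=+1; sign (−1)^0·+1^0·+1^2 = +1.
(a,b)_31: α=0, u≡12; β=1, v≡29 (mod 31); (12|31)=-1, (29|31)=-1; sign (−1)^0·-1^1·-1^0 = -1.
(a,b)_5: α=2, u≡2; β=1, v≡2 (mod 5); (2|5)=-1, (2|5)=-1; sign (−1)^0·-1^1·-1^2 = -1.
(a,b)_∞: sgn(-7)=−, sgn(362235)=+, so +1.
(a,b)_19: α=0, u≡10; β=1, v≡8 (mod 19); (10|19)=-1, (8|19)=-1; sign (−1)^0·-1^1·-1^0 = -1.
(a,b)_2: α=2, β=0; u≡1, v≡3 (mod 8); ε(u)ε(v)=0·1, αω(v)=2·1, βω(u)=0·0; sum ≡ 0  ⇒  +1.
Ram(-7, 362235) = {3, 5, 7, 19, 31, 41}; no ℚ_3-point on the conic.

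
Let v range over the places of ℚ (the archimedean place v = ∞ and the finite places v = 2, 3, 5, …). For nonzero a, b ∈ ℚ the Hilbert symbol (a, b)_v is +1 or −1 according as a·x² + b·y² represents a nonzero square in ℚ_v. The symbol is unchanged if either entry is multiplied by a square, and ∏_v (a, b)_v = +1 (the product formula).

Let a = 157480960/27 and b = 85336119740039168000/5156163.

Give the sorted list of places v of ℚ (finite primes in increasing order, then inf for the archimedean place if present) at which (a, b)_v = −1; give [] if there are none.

(a, b) ≡ (2730, 1365) mod (ℚ^×)²; places V = {2, 3, 5, 7, 11, 13, 19, 23, ∞}.
(a,b)_7: α=1, u≡6; β=3, v≡6 (mod 7); (6|7)=-1, (6|7)=-1; sign (−1)^1·-1^3·-1^1 = -1.
(a,b)_11: α=0, u≡2; β=2, v≡3 (mod 11); (2|11)=-1, (3|11)=+1; sign (−1)^0·-1^2·+1^0 = +1.
(a,b)_19: α=0, u≡18; β=-2, v≡17 (mod 19); (18|19)=-1, (17|19)=+1; sign (−1)^0·-1^-2·+1^0 = +1.
(a,b)_3: α=-3, u≡1; β=-3, v≡2 (mod 3); (1|3)=+1, (2|3)=-1; sign (−1)^1·+1^-3·-1^-3 = +1.
(a,b)_5: α=1, u≡1; β=3, v≡3 (mod 5); (1|5)=+1, (3|5)=-1; sign (−1)^0·+1^3·-1^1 = -1.
(a,b)_13: α=3, u≡11; β=7, v≡4 (mod 13); (11|13)=-1, (4|13)=+1; sign (−1)^0·-1^7·+1^3 = -1.
(a,b)_2: α=11, β=18; u≡5, v≡5 (mod 8); ε(u)ε(v)=0·0, αω(v)=11·1, βω(u)=18·1; sum ≡ 1  ⇒  -1.
(a,b)_∞: sgn(2730)=+, sgn(1365)=+, so +1.
(a,b)_23: α=0, u≡13; β=-2, v≡2 (mod 23); (13|23)=+1, (2|23)=+1; sign (−1)^0·+1^-2·+1^0 = +1.
(2730, 1365 / ℚ) ramifies at {2, 5, 7, 13}: a division algebra.

[2, 5, 7, 13]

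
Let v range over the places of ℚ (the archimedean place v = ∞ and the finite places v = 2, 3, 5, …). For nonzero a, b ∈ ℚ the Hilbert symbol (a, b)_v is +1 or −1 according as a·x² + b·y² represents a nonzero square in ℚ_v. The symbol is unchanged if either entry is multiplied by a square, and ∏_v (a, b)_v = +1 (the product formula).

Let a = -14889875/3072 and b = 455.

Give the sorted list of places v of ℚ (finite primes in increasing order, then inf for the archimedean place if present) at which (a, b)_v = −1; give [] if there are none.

[2, 3, 5, 7]

(a, b) ≡ (-36465, 455) mod (ℚ^×)²; places V = {2, 3, 5, 7, 11, 13, 17, ∞}.
(a,b)_11: α=1, u≡8; β=0, v≡4 (mod 11); (8|11)=-1, (4|11)=+1; sign (−1)^0·-1^0·+1^1 = +1.
(a,b)_∞: sgn(-36465)=−, sgn(455)=+, so +1.
(a,b)_13: α=1, u≡4; β=1, v≡9 (mod 13); (4|13)=+1, (9|13)=+1; sign (−1)^0·+1^1·+1^1 = +1.
(a,b)_3: α=-1, u≡1; β=0, v≡2 (mod 3); (1|3)=+1, (2|3)=-1; sign (−1)^0·+1^0·-1^-1 = -1.
(a,b)_7: α=2, u≡5; β=1, v≡2 (mod 7); (5|7)=-1, (2|7)=+1; sign (−1)^0·-1^1·+1^2 = -1.
(a,b)_2: α=-10, β=0; u≡7, v≡7 (mod 8); ε(u)ε(v)=1·1, αω(v)=-10·0, βω(u)=0·0; sum ≡ 1  ⇒  -1.
(a,b)_5: α=3, u≡3; β=1, v≡1 (mod 5); (3|5)=-1, (1|5)=+1; sign (−1)^0·-1^1·+1^3 = -1.
(a,b)_17: α=1, u≡7; β=0, v≡13 (mod 17); (7|17)=-1, (13|17)=+1; sign (−1)^0·-1^0·+1^1 = +1.
(-36465, 455 / ℚ) ramifies at {2, 3, 5, 7}: a division algebra.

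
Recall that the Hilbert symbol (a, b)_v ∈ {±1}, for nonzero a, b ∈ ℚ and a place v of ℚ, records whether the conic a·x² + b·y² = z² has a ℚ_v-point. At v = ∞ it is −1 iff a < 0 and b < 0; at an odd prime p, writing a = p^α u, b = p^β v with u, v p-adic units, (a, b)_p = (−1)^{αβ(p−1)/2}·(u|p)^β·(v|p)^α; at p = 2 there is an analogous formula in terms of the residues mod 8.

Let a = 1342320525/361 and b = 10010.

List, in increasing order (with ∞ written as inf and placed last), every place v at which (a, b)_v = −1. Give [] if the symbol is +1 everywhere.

[2, 3, 11, 13]

Mod squares: a ≡ 21, b ≡ 10010. Check v ∈ {∞, 2, 3, 5, 7, 11, 13, 19, 41}.
v=11: a=11^0·(≡2), b=11^1·(≡8) mod 11; (2|11)=-1, (8|11)=-1; (−1)^{0·1·5}·(-1)^1·(-1)^0 = -1.
v=13: a=13^2·(≡5), b=13^1·(≡3) mod 13; (5|13)=-1, (3|13)=+1; (−1)^{2·1·6}·(-1)^1·(+1)^2 = -1.
v=2: v_2(a)=0, v_2(b)=1; units ≡ 5, 5 (mod 8); ε·ε+αω+βω = 0·0+0·1+1·1 ≡ 1  ⇒  (a,b)_2 = -1.
v=3: a=3^3·(≡1), b=3^0·(≡2) mod 3; (1|3)=+1, (2|3)=-1; (−1)^{3·0·1}·(+1)^0·(-1)^3 = -1.
v=41: a=41^2·(≡4), b=41^0·(≡6) mod 41; (4|41)=+1, (6|41)=-1; (−1)^{2·0·20}·(+1)^0·(-1)^2 = +1.
v=5: a=5^2·(≡1), b=5^1·(≡2) mod 5; (1|5)=+1, (2|5)=-1; (−1)^{2·1·2}·(+1)^1·(-1)^2 = +1.
v=7: a=7^1·(≡6), b=7^1·(≡2) mod 7; (6|7)=-1, (2|7)=+1; (−1)^{1·1·3}·(-1)^1·(+1)^1 = +1.
v=∞: 21 > 0 and 10010 > 0  ⇒  (a,b)_∞ = +1.
v=19: a=19^-2·(≡13), b=19^0·(≡16) mod 19; (13|19)=-1, (16|19)=+1; (−1)^{-2·0·9}·(-1)^0·(+1)^-2 = +1.
Ram(21, 10010) = {2, 3, 11, 13}; no ℚ_2-point on the conic.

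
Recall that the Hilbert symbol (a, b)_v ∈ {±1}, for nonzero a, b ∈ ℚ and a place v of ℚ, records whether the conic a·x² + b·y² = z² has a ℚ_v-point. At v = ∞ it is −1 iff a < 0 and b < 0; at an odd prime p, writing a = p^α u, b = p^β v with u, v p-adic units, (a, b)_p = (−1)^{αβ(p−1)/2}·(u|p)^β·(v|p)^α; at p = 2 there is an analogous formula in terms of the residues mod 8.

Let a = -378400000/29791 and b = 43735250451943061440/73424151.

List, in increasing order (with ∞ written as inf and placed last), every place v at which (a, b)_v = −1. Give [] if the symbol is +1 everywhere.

[13, 17, 37, 41]

(a, b) ≡ (-73315, 571613185) mod (ℚ^×)²; places V = {2, 3, 5, 11, 13, 17, 19, 31, 37, 41, 43, ∞}.
(a,b)_37: α=0, u≡6; β=3, v≡4 (mod 37); (6|37)=-1, (4|37)=+1; sign (−1)^0·-1^3·+1^0 = -1.
(a,b)_∞: sgn(-73315)=−, sgn(571613185)=+, so +1.
(a,b)_19: α=0, u≡9; β=-2, v≡6 (mod 19); (9|19)=+1, (6|19)=+1; sign (−1)^0·+1^-2·+1^0 = +1.
(a,b)_5: α=5, u≡2; β=1, v≡3 (mod 5); (2|5)=-1, (3|5)=-1; sign (−1)^0·-1^1·-1^5 = +1.
(a,b)_3: α=0, u≡2; β=-8, v≡1 (mod 3); (2|3)=-1, (1|3)=+1; sign (−1)^0·-1^-8·+1^0 = +1.
(a,b)_17: α=0, u≡6; β=1, v≡5 (mod 17); (6|17)=-1, (5|17)=-1; sign (−1)^0·-1^1·-1^0 = -1.
(a,b)_43: α=1, u≡17; β=2, v≡35 (mod 43); (17|43)=+1, (35|43)=+1; sign (−1)^0·+1^2·+1^1 = +1.
(a,b)_11: α=1, u≡1; β=5, v≡8 (mod 11); (1|11)=+1, (8|11)=-1; sign (−1)^1·+1^5·-1^1 = +1.
(a,b)_2: α=8, β=6; u≡5, v≡1 (mod 8); ε(u)ε(v)=0·0, αω(v)=8·0, βω(u)=6·1; sum ≡ 0  ⇒  +1.
(a,b)_41: α=0, u≡11; β=1, v≡7 (mod 41); (11|41)=-1, (7|41)=-1; sign (−1)^0·-1^1·-1^0 = -1.
(a,b)_13: α=0, u≡6; β=1, v≡8 (mod 13); (6|13)=-1, (8|13)=-1; sign (−1)^0·-1^1·-1^0 = -1.
(a,b)_31: α=-3, u≡12; β=-1, v≡4 (mod 31); (12|31)=-1, (4|31)=+1; sign (−1)^1·-1^-1·+1^-3 = +1.
|Ram(-73315, 571613185)| = 4, even; anisotropic at {13, 17, 37, 41}.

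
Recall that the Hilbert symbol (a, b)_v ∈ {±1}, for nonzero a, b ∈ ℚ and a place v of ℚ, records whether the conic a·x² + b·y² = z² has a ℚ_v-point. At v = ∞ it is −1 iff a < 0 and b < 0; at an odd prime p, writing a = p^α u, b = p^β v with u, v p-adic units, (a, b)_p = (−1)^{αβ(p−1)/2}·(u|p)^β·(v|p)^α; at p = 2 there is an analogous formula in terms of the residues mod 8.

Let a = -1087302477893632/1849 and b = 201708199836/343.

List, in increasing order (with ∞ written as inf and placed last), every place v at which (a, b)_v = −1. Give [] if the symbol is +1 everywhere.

[3, 7, 19, 23]

(a, b) ≡ (-437437, 5313) mod (ℚ^×)²; places V = {2, 3, 7, 11, 13, 19, 23, 41, 43, ∞}.
(a,b)_41: α=2, u≡18; β=0, v≡14 (mod 41); (18|41)=+1, (14|41)=-1; sign (−1)^0·+1^0·-1^2 = +1.
(a,b)_3: α=0, u≡2; β=3, v≡1 (mod 3); (2|3)=-1, (1|3)=+1; sign (−1)^0·-1^3·+1^0 = -1.
(a,b)_13: α=1, u≡7; β=2, v≡10 (mod 13); (7|13)=-1, (10|13)=+1; sign (−1)^0·-1^2·+1^1 = +1.
(a,b)_7: α=1, u≡6; β=-3, v≡3 (mod 7); (6|7)=-1, (3|7)=-1; sign (−1)^1·-1^-3·-1^1 = -1.
(a,b)_11: α=1, u≡1; β=3, v≡8 (mod 11); (1|11)=+1, (8|11)=-1; sign (−1)^1·+1^3·-1^1 = +1.
(a,b)_23: α=1, u≡4; β=1, v≡13 (mod 23); (4|23)=+1, (13|23)=+1; sign (−1)^1·+1^1·+1^1 = -1.
(a,b)_43: α=-2, u≡34; β=0, v≡31 (mod 43); (34|43)=-1, (31|43)=+1; sign (−1)^0·-1^0·+1^-2 = +1.
(a,b)_∞: sgn(-437437)=−, sgn(5313)=+, so +1.
(a,b)_2: α=12, β=2; u≡3, v≡1 (mod 8); ε(u)ε(v)=1·0, αω(v)=12·0, βω(u)=2·1; sum ≡ 0  ⇒  +1.
(a,b)_19: α=3, u≡16; β=2, v≡10 (mod 19); (16|19)=+1, (10|19)=-1; sign (−1)^0·+1^2·-1^3 = -1.
(-437437, 5313 / ℚ) ramifies at {3, 7, 19, 23}: a division algebra.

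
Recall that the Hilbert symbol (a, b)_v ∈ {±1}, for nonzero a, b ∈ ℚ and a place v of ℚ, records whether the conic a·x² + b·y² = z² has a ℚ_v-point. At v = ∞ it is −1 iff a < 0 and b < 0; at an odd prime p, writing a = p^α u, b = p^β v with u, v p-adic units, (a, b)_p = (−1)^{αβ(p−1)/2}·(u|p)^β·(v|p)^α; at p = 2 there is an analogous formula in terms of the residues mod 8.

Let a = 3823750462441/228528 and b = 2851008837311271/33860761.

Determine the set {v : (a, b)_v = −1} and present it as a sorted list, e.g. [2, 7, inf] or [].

Mod squares: a ≡ 5187, b ≡ 39. Check v ∈ {∞, 2, 3, 7, 11, 13, 19, 23, 31, 37, 41}.
v=23: a=23^-2·(≡4), b=23^-4·(≡1) mod 23; (4|23)=+1, (1|23)=+1; (−1)^{-2·-4·11}·(+1)^-4·(+1)^-2 = +1.
v=41: a=41^2·(≡33), b=41^2·(≡5) mod 41; (33|41)=+1, (5|41)=+1; (−1)^{2·2·20}·(+1)^2·(+1)^2 = +1.
v=11: a=11^0·(≡10), b=11^-2·(≡10) mod 11; (10|11)=-1, (10|11)=-1; (−1)^{0·-2·5}·(-1)^-2·(-1)^0 = +1.
v=3: a=3^-3·(≡1), b=3^1·(≡1) mod 3; (1|3)=+1, (1|3)=+1; (−1)^{-3·1·1}·(+1)^1·(+1)^-3 = -1.
v=37: a=37^2·(≡10), b=37^0·(≡8) mod 37; (10|37)=+1, (8|37)=-1; (−1)^{2·0·18}·(+1)^0·(-1)^2 = +1.
v=7: a=7^1·(≡5), b=7^2·(≡1) mod 7; (5|7)=-1, (1|7)=+1; (−1)^{1·2·3}·(-1)^2·(+1)^1 = +1.
v=19: a=19^1·(≡4), b=19^0·(≡7) mod 19; (4|19)=+1, (7|19)=+1; (−1)^{1·0·9}·(+1)^0·(+1)^1 = +1.
v=13: a=13^1·(≡4), b=13^1·(≡3) mod 13; (4|13)=+1, (3|13)=+1; (−1)^{1·1·6}·(+1)^1·(+1)^1 = +1.
v=2: v_2(a)=-4, v_2(b)=0; units ≡ 3, 7 (mod 8); ε·ε+αω+βω = 1·1+-4·0+0·1 ≡ 1  ⇒  (a,b)_2 = -1.
v=∞: 5187 > 0 and 39 > 0  ⇒  (a,b)_∞ = +1.
v=31: a=31^2·(≡7), b=31^6·(≡9) mod 31; (7|31)=+1, (9|31)=+1; (−1)^{2·6·15}·(+1)^6·(+1)^2 = +1.
(5187, 39 / ℚ) ramifies at {2, 3}: a division algebra.

[2, 3]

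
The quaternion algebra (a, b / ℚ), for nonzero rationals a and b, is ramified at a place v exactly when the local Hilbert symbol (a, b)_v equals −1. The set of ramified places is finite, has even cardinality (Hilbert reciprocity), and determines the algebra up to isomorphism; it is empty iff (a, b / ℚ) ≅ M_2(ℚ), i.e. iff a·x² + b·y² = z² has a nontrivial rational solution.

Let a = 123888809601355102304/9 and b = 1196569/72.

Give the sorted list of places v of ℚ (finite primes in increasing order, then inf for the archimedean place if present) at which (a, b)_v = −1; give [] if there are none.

Mod squares: a ≡ 94148054, b ≡ 19778. Check v ∈ {∞, 2, 3, 7, 11, 13, 29, 31, 37, 41}.
v=13: a=13^1·(≡9), b=13^0·(≡7) mod 13; (9|13)=+1, (7|13)=-1; (−1)^{1·0·6}·(+1)^0·(-1)^1 = -1.
v=2: v_2(a)=5, v_2(b)=-3; units ≡ 3, 1 (mod 8); ε·ε+αω+βω = 1·0+5·0+-3·1 ≡ 1  ⇒  (a,b)_2 = -1.
v=37: a=37^1·(≡35), b=37^0·(≡24) mod 37; (35|37)=-1, (24|37)=-1; (−1)^{1·0·18}·(-1)^0·(-1)^1 = -1.
v=31: a=31^3·(≡3), b=31^1·(≡19) mod 31; (3|31)=-1, (19|31)=+1; (−1)^{3·1·15}·(-1)^1·(+1)^3 = +1.
v=11: a=11^3·(≡3), b=11^3·(≡5) mod 11; (3|11)=+1, (5|11)=+1; (−1)^{3·3·5}·(+1)^3·(+1)^3 = -1.
v=29: a=29^4·(≡2), b=29^1·(≡12) mod 29; (2|29)=-1, (12|29)=-1; (−1)^{4·1·14}·(-1)^1·(-1)^4 = -1.
v=7: a=7^1·(≡3), b=7^0·(≡5) mod 7; (3|7)=-1, (5|7)=-1; (−1)^{1·0·3}·(-1)^0·(-1)^1 = -1.
v=41: a=41^1·(≡11), b=41^0·(≡18) mod 41; (11|41)=-1, (18|41)=+1; (−1)^{1·0·20}·(-1)^0·(+1)^1 = +1.
v=∞: 94148054 > 0 and 19778 > 0  ⇒  (a,b)_∞ = +1.
v=3: a=3^-2·(≡2), b=3^-2·(≡2) mod 3; (2|3)=-1, (2|3)=-1; (−1)^{-2·-2·1}·(-1)^-2·(-1)^-2 = +1.
Ram(94148054, 19778) = {2, 7, 11, 13, 29, 37}; no ℚ_2-point on the conic.

[2, 7, 11, 13, 29, 37]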